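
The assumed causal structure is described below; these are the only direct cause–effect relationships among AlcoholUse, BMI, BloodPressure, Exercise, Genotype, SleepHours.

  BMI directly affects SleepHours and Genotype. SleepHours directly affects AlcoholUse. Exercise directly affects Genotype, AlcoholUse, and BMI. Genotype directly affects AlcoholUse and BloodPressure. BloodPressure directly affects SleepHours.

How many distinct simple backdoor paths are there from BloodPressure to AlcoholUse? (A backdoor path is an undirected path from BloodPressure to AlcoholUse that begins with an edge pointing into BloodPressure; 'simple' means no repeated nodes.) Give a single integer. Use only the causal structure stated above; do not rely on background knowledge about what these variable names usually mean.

A backdoor path from BloodPressure to AlcoholUse is any simple undirected path whose first edge points into BloodPressure (i.e. leaves BloodPressure via a parent).
Parents of BloodPressure: {Genotype}.
Enumerating:
  P1: BloodPressure <- Genotype <- Exercise -> BMI -> SleepHours -> AlcoholUse
  P2: BloodPressure <- Genotype <- Exercise -> AlcoholUse
  P3: BloodPressure <- Genotype <- BMI <- Exercise -> AlcoholUse
  P4: BloodPressure <- Genotype <- BMI -> SleepHours -> AlcoholUse
  P5: BloodPressure <- Genotype -> AlcoholUse
That exhausts the simple backdoor paths. Count: 5.

5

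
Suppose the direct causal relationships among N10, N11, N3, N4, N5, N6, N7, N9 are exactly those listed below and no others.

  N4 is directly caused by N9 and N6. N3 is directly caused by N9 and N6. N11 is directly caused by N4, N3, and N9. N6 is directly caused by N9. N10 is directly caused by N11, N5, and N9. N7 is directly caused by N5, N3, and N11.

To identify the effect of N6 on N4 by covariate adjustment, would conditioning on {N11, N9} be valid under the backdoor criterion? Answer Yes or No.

No

Backdoor paths from N6 to N4 (paths whose first edge points into N6):
  P1: N6 <- N9 -> N3 -> N11 <- N4
  P2: N6 <- N9 -> N3 -> N7 <- N5 -> N10 <- N11 <- N4
  P3: N6 <- N9 -> N3 -> N7 <- N11 <- N4
  P4: N6 <- N9 -> N4
  P5: N6 <- N9 -> N11 <- N4
  P6: N6 <- N9 -> N10 <- N5 -> N7 <- N3 -> N11 <- N4
  P7: N6 <- N9 -> N10 <- N5 -> N7 <- N11 <- N4
  P8: N6 <- N9 -> N10 <- N11 <- N4
Condition 1 (no descendant of N6 in the set): FAILS — N11 is a descendant of N6.
Condition 2 (every backdoor path blocked by {N11, N9}):
  P1: blocked at fork node N9 ∈ conditioning set.
  P2: blocked at fork node N9 ∈ conditioning set.
  P3: blocked at fork node N9 ∈ conditioning set.
  P4: blocked at fork node N9 ∈ conditioning set.
  P5: blocked at fork node N9 ∈ conditioning set.
  P6: blocked at fork node N9 ∈ conditioning set.
  P7: blocked at fork node N9 ∈ conditioning set.
  P8: blocked at fork node N9 ∈ conditioning set.
{N11, N9} does not satisfy the backdoor criterion.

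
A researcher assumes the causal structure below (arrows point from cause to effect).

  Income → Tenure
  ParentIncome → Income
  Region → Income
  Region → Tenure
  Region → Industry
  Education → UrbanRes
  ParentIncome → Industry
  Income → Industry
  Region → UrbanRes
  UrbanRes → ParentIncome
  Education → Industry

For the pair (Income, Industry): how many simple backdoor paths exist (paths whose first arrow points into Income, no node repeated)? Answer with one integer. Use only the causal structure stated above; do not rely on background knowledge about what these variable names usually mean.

6

A backdoor path from Income to Industry is any simple undirected path whose first edge points into Income (i.e. leaves Income via a parent).
Parents of Income: {ParentIncome, Region}.
Enumerating:
  P1: Income <- Region -> UrbanRes <- Education -> Industry
  P2: Income <- Region -> UrbanRes -> ParentIncome -> Industry
  P3: Income <- Region -> Industry
  P4: Income <- ParentIncome <- UrbanRes <- Region -> Industry
  P5: Income <- ParentIncome <- UrbanRes <- Education -> Industry
  P6: Income <- ParentIncome -> Industry
That exhausts the simple backdoor paths. Count: 6.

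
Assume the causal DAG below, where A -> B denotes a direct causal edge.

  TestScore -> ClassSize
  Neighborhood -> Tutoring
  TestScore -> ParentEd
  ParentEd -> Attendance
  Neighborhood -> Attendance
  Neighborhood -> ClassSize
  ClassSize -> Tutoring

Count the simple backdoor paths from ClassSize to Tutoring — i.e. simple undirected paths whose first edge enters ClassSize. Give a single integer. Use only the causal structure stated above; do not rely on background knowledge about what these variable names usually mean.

2

A backdoor path from ClassSize to Tutoring is any simple undirected path whose first edge points into ClassSize (i.e. leaves ClassSize via a parent).
Parents of ClassSize: {Neighborhood, TestScore}.
Enumerating:
  P1: ClassSize <- TestScore -> ParentEd -> Attendance <- Neighborhood -> Tutoring
  P2: ClassSize <- Neighborhood -> Tutoring
That exhausts the simple backdoor paths. Count: 2.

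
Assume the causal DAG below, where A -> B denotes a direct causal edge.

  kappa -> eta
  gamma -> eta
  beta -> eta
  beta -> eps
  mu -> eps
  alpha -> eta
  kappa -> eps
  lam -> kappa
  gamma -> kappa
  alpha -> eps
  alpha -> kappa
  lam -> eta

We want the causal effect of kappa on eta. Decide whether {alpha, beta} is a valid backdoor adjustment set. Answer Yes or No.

No

Backdoor paths from kappa to eta (paths whose first edge points into kappa):
  P1: kappa <- gamma -> eta
  P2: kappa <- lam -> eta
  P3: kappa <- alpha -> eta
  P4: kappa <- alpha -> eps <- beta -> eta
Condition 1 (no descendant of kappa in the set): holds — descendants of kappa are {eps, eta}; none are in {alpha, beta}.
Condition 2 (every backdoor path blocked by {alpha, beta}):
  P1: open — no interior node is in the conditioning set.
  P2: open — no interior node is in the conditioning set.
  P3: blocked at fork node alpha ∈ conditioning set.
  P4: blocked at fork node alpha ∈ conditioning set.
{alpha, beta} does not satisfy the backdoor criterion.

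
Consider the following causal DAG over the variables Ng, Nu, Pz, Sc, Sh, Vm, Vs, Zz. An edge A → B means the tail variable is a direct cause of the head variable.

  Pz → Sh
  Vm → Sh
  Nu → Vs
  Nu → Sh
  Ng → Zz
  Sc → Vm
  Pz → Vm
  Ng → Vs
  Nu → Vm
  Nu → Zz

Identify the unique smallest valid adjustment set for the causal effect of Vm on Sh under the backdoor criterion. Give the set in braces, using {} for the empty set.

{Nu, Pz}

Variables eligible for adjustment (non-descendants of Vm, excluding Vm and Sh): {Ng, Nu, Pz, Sc, Vs, Zz}.
Backdoor paths from Vm to Sh:
  P1: Vm <- Pz -> Sh
  P2: Vm <- Nu -> Sh
The empty set is not sufficient: P1 (Vm <- Pz -> Sh) has no collider blocking it and no conditioned non-collider, so it is open.
Try {Nu, Pz}:
  P1: blocked at fork node Pz ∈ conditioning set.
  P2: blocked at fork node Nu ∈ conditioning set.
{Nu, Pz} contains no descendant of Vm and blocks every backdoor path.
Every element of {Nu, Pz} is needed (dropping Nu leaves P2 open; dropping Pz leaves P1 open), so no proper subset is valid.
Among all size-2 subsets of the eligible variables, only {Nu, Pz} blocks every backdoor path, so it is the unique smallest valid adjustment set.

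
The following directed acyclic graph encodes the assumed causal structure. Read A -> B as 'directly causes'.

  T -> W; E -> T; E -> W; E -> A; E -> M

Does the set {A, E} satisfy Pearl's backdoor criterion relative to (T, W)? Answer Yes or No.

Backdoor paths from T to W (paths whose first edge points into T):
  P1: T <- E -> W
Condition 1 (no descendant of T in the set): holds — descendants of T are {W}; none are in {A, E}.
Condition 2 (every backdoor path blocked by {A, E}):
  P1: blocked at fork node E ∈ conditioning set.
{A, E} satisfies the backdoor criterion.

Yes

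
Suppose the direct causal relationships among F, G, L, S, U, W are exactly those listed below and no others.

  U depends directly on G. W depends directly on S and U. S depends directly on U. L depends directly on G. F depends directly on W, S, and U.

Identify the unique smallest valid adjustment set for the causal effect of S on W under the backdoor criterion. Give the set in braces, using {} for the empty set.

Variables eligible for adjustment (non-descendants of S, excluding S and W): {G, L, U}.
Backdoor paths from S to W:
  P1: S <- U -> W
  P2: S <- U -> F <- W
The empty set is not sufficient: P1 (S <- U -> W) has no collider blocking it and no conditioned non-collider, so it is open.
Try {U}:
  P1: blocked at fork node U ∈ conditioning set.
  P2: blocked at fork node U ∈ conditioning set.
{U} contains no descendant of S and blocks every backdoor path.
No other singleton works — e.g. {G} leaves P1 open — so {U} is the unique smallest valid adjustment set.

{U}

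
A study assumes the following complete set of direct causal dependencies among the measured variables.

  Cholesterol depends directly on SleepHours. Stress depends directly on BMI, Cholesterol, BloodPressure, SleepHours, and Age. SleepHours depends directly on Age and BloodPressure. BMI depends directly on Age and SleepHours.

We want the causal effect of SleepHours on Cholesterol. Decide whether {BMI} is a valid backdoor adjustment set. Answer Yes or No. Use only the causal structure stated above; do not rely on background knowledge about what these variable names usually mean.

No

Backdoor paths from SleepHours to Cholesterol (paths whose first edge points into SleepHours):
  P1: SleepHours <- BloodPressure -> Stress <- Cholesterol
  P2: SleepHours <- Age -> BMI -> Stress <- Cholesterol
  P3: SleepHours <- Age -> Stress <- Cholesterol
Condition 1 (no descendant of SleepHours in the set): FAILS — BMI is a descendant of SleepHours.
Condition 2 (every backdoor path blocked by {BMI}):
  P1: blocked at collider Stress (neither it nor any descendant is in the conditioning set).
  P2: blocked at chain node BMI ∈ conditioning set.
  P3: blocked at collider Stress (neither it nor any descendant is in the conditioning set).
{BMI} does not satisfy the backdoor criterion.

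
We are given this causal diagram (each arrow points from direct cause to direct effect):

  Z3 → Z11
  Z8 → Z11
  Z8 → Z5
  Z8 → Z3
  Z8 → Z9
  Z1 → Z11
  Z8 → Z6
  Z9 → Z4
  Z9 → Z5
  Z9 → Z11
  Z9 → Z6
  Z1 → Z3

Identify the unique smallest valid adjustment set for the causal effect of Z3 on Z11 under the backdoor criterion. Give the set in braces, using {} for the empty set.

{Z1, Z8}

Variables eligible for adjustment (non-descendants of Z3, excluding Z3 and Z11): {Z1, Z4, Z5, Z6, Z8, Z9}.
Backdoor paths from Z3 to Z11:
  P1: Z3 <- Z8 -> Z9 -> Z11
  P2: Z3 <- Z8 -> Z5 <- Z9 -> Z11
  P3: Z3 <- Z8 -> Z6 <- Z9 -> Z11
  P4: Z3 <- Z8 -> Z11
  P5: Z3 <- Z1 -> Z11
The empty set is not sufficient: P1 (Z3 <- Z8 -> Z9 -> Z11) has no collider blocking it and no conditioned non-collider, so it is open.
Try {Z1, Z8}:
  P1: blocked at fork node Z8 ∈ conditioning set.
  P2: blocked at fork node Z8 ∈ conditioning set.
  P3: blocked at fork node Z8 ∈ conditioning set.
  P4: blocked at fork node Z8 ∈ conditioning set.
  P5: blocked at fork node Z1 ∈ conditioning set.
{Z1, Z8} contains no descendant of Z3 and blocks every backdoor path.
Every element of {Z1, Z8} is needed (dropping Z1 leaves P5 open; dropping Z8 leaves P1 open), so no proper subset is valid.
Among all size-2 subsets of the eligible variables, only {Z1, Z8} blocks every backdoor path, so it is the unique smallest valid adjustment set.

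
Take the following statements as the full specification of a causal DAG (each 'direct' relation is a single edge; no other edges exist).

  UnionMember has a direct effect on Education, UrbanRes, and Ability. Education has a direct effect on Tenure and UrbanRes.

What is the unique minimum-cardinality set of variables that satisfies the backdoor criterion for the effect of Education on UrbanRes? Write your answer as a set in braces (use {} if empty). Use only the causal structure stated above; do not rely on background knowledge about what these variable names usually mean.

{UnionMember}

Variables eligible for adjustment (non-descendants of Education, excluding Education and UrbanRes): {Ability, UnionMember}.
Backdoor paths from Education to UrbanRes:
  P1: Education <- UnionMember -> UrbanRes
The empty set is not sufficient: P1 (Education <- UnionMember -> UrbanRes) has no collider blocking it and no conditioned non-collider, so it is open.
Try {UnionMember}:
  P1: blocked at fork node UnionMember ∈ conditioning set.
{UnionMember} contains no descendant of Education and blocks every backdoor path.
No other singleton works — e.g. {Ability} leaves P1 open — so {UnionMember} is the unique smallest valid adjustment set.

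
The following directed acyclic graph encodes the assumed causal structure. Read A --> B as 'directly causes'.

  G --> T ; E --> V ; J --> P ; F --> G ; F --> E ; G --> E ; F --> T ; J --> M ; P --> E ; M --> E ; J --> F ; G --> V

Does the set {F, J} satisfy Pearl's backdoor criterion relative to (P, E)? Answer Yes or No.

Yes

Backdoor paths from P to E (paths whose first edge points into P):
  P1: P <- J -> F -> G -> E
  P2: P <- J -> F -> G -> V <- E
  P3: P <- J -> F -> T <- G -> E
  P4: P <- J -> F -> T <- G -> V <- E
  P5: P <- J -> F -> E
  P6: P <- J -> M -> E
Condition 1 (no descendant of P in the set): holds — descendants of P are {E, V}; none are in {F, J}.
Condition 2 (every backdoor path blocked by {F, J}):
  P1: blocked at fork node J ∈ conditioning set.
  P2: blocked at fork node J ∈ conditioning set.
  P3: blocked at fork node J ∈ conditioning set.
  P4: blocked at fork node J ∈ conditioning set.
  P5: blocked at fork node J ∈ conditioning set.
  P6: blocked at fork node J ∈ conditioning set.
{F, J} satisfies the backdoor criterion.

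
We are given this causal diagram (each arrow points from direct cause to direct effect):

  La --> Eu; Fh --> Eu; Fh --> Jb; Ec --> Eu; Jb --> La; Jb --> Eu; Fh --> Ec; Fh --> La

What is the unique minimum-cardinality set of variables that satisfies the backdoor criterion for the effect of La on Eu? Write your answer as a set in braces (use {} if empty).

{Fh, Jb}

Variables eligible for adjustment (non-descendants of La, excluding La and Eu): {Ec, Fh, Jb}.
Backdoor paths from La to Eu:
  P1: La <- Fh -> Ec -> Eu
  P2: La <- Fh -> Jb -> Eu
  P3: La <- Fh -> Eu
  P4: La <- Jb <- Fh -> Ec -> Eu
  P5: La <- Jb <- Fh -> Eu
  P6: La <- Jb -> Eu
The empty set is not sufficient: P1 (La <- Fh -> Ec -> Eu) has no collider blocking it and no conditioned non-collider, so it is open.
Try {Fh, Jb}:
  P1: blocked at fork node Fh ∈ conditioning set.
  P2: blocked at fork node Fh ∈ conditioning set.
  P3: blocked at fork node Fh ∈ conditioning set.
  P4: blocked at chain node Jb ∈ conditioning set.
  P5: blocked at chain node Jb ∈ conditioning set.
  P6: blocked at fork node Jb ∈ conditioning set.
{Fh, Jb} contains no descendant of La and blocks every backdoor path.
Every element of {Fh, Jb} is needed (dropping Fh leaves P1 open; dropping Jb leaves P6 open), so no proper subset is valid.
Among all size-2 subsets of the eligible variables, only {Fh, Jb} blocks every backdoor path, so it is the unique smallest valid adjustment set.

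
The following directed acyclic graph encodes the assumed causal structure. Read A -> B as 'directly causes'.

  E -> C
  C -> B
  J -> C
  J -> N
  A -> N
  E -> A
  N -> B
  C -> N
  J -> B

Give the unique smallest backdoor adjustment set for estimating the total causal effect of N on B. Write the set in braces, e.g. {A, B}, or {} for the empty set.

{C, J}

Variables eligible for adjustment (non-descendants of N, excluding N and B): {A, C, E, J}.
Backdoor paths from N to B:
  P1: N <- A <- E -> C <- J -> B
  P2: N <- A <- E -> C -> B
  P3: N <- J -> C -> B
  P4: N <- J -> B
  P5: N <- C <- J -> B
  P6: N <- C -> B
The empty set is not sufficient: P2 (N <- A <- E -> C -> B) has no collider blocking it and no conditioned non-collider, so it is open.
Try {C, J}:
  P1: blocked at fork node J ∈ conditioning set.
  P2: blocked at chain node C ∈ conditioning set.
  P3: blocked at fork node J ∈ conditioning set.
  P4: blocked at fork node J ∈ conditioning set.
  P5: blocked at chain node C ∈ conditioning set.
  P6: blocked at fork node C ∈ conditioning set.
{C, J} contains no descendant of N and blocks every backdoor path.
Every element of {C, J} is needed (dropping C leaves P2 open; dropping J leaves P1 open), so no proper subset is valid.
Among all size-2 subsets of the eligible variables, only {C, J} blocks every backdoor path, so it is the unique smallest valid adjustment set.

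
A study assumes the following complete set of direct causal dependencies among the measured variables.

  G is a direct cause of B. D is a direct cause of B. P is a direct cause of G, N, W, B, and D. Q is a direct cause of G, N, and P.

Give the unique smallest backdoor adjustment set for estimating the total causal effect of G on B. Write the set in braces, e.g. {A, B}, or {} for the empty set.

Variables eligible for adjustment (non-descendants of G, excluding G and B): {D, N, P, Q, W}.
Backdoor paths from G to B:
  P1: G <- Q -> P -> D -> B
  P2: G <- Q -> P -> B
  P3: G <- Q -> N <- P -> D -> B
  P4: G <- Q -> N <- P -> B
  P5: G <- P -> D -> B
  P6: G <- P -> B
The empty set is not sufficient: P1 (G <- Q -> P -> D -> B) has no collider blocking it and no conditioned non-collider, so it is open.
Try {P}:
  P1: blocked at chain node P ∈ conditioning set.
  P2: blocked at chain node P ∈ conditioning set.
  P3: blocked at collider N (neither it nor any descendant is in the conditioning set).
  P4: blocked at collider N (neither it nor any descendant is in the conditioning set).
  P5: blocked at fork node P ∈ conditioning set.
  P6: blocked at fork node P ∈ conditioning set.
{P} contains no descendant of G and blocks every backdoor path.
No other singleton works — e.g. {Q} leaves P5 open — so {P} is the unique smallest valid adjustment set.

{P}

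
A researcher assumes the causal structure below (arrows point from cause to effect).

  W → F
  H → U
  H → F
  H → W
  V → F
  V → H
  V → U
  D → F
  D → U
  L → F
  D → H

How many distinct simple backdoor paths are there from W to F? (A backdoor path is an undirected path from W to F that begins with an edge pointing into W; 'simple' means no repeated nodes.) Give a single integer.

A backdoor path from W to F is any simple undirected path whose first edge points into W (i.e. leaves W via a parent).
Parents of W: {H}.
Enumerating:
  P1: W <- H <- D -> F
  P2: W <- H <- D -> U <- V -> F
  P3: W <- H <- V -> F
  P4: W <- H <- V -> U <- D -> F
  P5: W <- H -> F
  P6: W <- H -> U <- D -> F
  P7: W <- H -> U <- V -> F
That exhausts the simple backdoor paths. Count: 7.

7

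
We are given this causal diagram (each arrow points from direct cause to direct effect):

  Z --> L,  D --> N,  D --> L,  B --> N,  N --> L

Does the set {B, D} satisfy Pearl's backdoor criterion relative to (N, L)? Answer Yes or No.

Backdoor paths from N to L (paths whose first edge points into N):
  P1: N <- D -> L
Condition 1 (no descendant of N in the set): holds — descendants of N are {L}; none are in {B, D}.
Condition 2 (every backdoor path blocked by {B, D}):
  P1: blocked at fork node D ∈ conditioning set.
{B, D} satisfies the backdoor criterion.

Yes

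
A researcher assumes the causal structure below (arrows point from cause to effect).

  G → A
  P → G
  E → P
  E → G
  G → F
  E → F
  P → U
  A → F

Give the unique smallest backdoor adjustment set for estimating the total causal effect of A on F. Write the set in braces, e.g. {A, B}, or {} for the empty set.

{G}

Variables eligible for adjustment (non-descendants of A, excluding A and F): {E, G, P, U}.
Backdoor paths from A to F:
  P1: A <- G <- E -> F
  P2: A <- G <- P <- E -> F
  P3: A <- G -> F
The empty set is not sufficient: P1 (A <- G <- E -> F) has no collider blocking it and no conditioned non-collider, so it is open.
Try {G}:
  P1: blocked at chain node G ∈ conditioning set.
  P2: blocked at chain node G ∈ conditioning set.
  P3: blocked at fork node G ∈ conditioning set.
{G} contains no descendant of A and blocks every backdoor path.
No other singleton works — e.g. {E} leaves P3 open — so {G} is the unique smallest valid adjustment set.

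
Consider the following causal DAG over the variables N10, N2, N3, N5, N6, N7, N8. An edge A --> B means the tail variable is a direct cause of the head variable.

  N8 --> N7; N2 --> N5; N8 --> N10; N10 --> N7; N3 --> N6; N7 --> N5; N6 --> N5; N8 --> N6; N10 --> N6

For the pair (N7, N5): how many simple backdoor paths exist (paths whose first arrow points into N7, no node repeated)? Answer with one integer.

A backdoor path from N7 to N5 is any simple undirected path whose first edge points into N7 (i.e. leaves N7 via a parent).
Parents of N7: {N10, N8}.
Enumerating:
  P1: N7 <- N8 -> N10 -> N6 -> N5
  P2: N7 <- N8 -> N6 -> N5
  P3: N7 <- N10 <- N8 -> N6 -> N5
  P4: N7 <- N10 -> N6 -> N5
That exhausts the simple backdoor paths. Count: 4.

4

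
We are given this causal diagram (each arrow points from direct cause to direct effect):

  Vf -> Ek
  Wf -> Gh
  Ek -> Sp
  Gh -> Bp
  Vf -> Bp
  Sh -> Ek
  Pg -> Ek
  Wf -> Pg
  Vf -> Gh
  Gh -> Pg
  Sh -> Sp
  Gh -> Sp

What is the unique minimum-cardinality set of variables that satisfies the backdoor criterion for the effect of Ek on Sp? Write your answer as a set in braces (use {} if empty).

Variables eligible for adjustment (non-descendants of Ek, excluding Ek and Sp): {Bp, Gh, Pg, Sh, Vf, Wf}.
Backdoor paths from Ek to Sp:
  P1: Ek <- Vf -> Gh -> Sp
  P2: Ek <- Vf -> Bp <- Gh -> Sp
  P3: Ek <- Sh -> Sp
  P4: Ek <- Pg <- Wf -> Gh -> Sp
  P5: Ek <- Pg <- Gh -> Sp
The empty set is not sufficient: P1 (Ek <- Vf -> Gh -> Sp) has no collider blocking it and no conditioned non-collider, so it is open.
Try {Gh, Sh}:
  P1: blocked at chain node Gh ∈ conditioning set.
  P2: blocked at collider Bp (neither it nor any descendant is in the conditioning set).
  P3: blocked at fork node Sh ∈ conditioning set.
  P4: blocked at chain node Gh ∈ conditioning set.
  P5: blocked at fork node Gh ∈ conditioning set.
{Gh, Sh} contains no descendant of Ek and blocks every backdoor path.
Every element of {Gh, Sh} is needed (dropping Gh leaves P1 open; dropping Sh leaves P3 open), so no proper subset is valid.
Among all size-2 subsets of the eligible variables, only {Gh, Sh} blocks every backdoor path, so it is the unique smallest valid adjustment set.

{Gh, Sh}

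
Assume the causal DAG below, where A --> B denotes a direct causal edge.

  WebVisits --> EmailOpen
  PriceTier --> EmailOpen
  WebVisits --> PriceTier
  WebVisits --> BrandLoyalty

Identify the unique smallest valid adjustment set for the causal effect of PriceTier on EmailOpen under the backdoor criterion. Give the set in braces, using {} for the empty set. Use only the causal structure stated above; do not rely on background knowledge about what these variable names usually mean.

{WebVisits}

Variables eligible for adjustment (non-descendants of PriceTier, excluding PriceTier and EmailOpen): {BrandLoyalty, WebVisits}.
Backdoor paths from PriceTier to EmailOpen:
  P1: PriceTier <- WebVisits -> EmailOpen
The empty set is not sufficient: P1 (PriceTier <- WebVisits -> EmailOpen) has no collider blocking it and no conditioned non-collider, so it is open.
Try {WebVisits}:
  P1: blocked at fork node WebVisits ∈ conditioning set.
{WebVisits} contains no descendant of PriceTier and blocks every backdoor path.
No other singleton works — e.g. {BrandLoyalty} leaves P1 open — so {WebVisits} is the unique smallest valid adjustment set.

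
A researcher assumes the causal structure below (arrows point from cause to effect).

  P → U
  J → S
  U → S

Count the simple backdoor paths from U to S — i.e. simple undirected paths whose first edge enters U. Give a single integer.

A backdoor path from U to S is any simple undirected path whose first edge points into U (i.e. leaves U via a parent).
Parents of U: {P}.
No simple path from any parent of U reaches S without revisiting U, so there are no backdoor paths.

0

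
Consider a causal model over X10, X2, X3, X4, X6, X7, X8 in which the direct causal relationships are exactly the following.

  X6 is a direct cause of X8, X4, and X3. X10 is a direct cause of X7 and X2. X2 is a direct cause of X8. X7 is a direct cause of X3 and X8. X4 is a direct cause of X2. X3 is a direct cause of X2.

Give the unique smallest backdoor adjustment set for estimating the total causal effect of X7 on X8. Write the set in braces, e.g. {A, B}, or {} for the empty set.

Variables eligible for adjustment (non-descendants of X7, excluding X7 and X8): {X10, X4, X6}.
Backdoor paths from X7 to X8:
  P1: X7 <- X10 -> X2 <- X4 <- X6 -> X8
  P2: X7 <- X10 -> X2 <- X3 <- X6 -> X8
  P3: X7 <- X10 -> X2 -> X8
The empty set is not sufficient: P3 (X7 <- X10 -> X2 -> X8) has no collider blocking it and no conditioned non-collider, so it is open.
Try {X10}:
  P1: blocked at fork node X10 ∈ conditioning set.
  P2: blocked at fork node X10 ∈ conditioning set.
  P3: blocked at fork node X10 ∈ conditioning set.
{X10} contains no descendant of X7 and blocks every backdoor path.
No other singleton works — e.g. {X6} leaves P3 open — so {X10} is the unique smallest valid adjustment set.

{X10}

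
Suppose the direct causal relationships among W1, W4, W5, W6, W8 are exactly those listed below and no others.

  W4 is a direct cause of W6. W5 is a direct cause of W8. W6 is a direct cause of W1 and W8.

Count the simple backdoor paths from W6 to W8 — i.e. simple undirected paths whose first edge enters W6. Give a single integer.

0

A backdoor path from W6 to W8 is any simple undirected path whose first edge points into W6 (i.e. leaves W6 via a parent).
Parents of W6: {W4}.
No simple path from any parent of W6 reaches W8 without revisiting W6, so there are no backdoor paths.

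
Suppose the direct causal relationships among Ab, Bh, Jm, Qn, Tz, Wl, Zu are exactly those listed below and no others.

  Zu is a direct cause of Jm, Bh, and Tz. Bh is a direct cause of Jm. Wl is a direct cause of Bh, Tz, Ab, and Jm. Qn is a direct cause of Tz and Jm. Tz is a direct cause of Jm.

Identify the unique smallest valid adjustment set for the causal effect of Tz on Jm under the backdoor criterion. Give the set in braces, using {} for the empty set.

Variables eligible for adjustment (non-descendants of Tz, excluding Tz and Jm): {Ab, Bh, Qn, Wl, Zu}.
Backdoor paths from Tz to Jm:
  P1: Tz <- Zu -> Bh <- Wl -> Jm
  P2: Tz <- Zu -> Bh -> Jm
  P3: Tz <- Zu -> Jm
  P4: Tz <- Qn -> Jm
  P5: Tz <- Wl -> Bh <- Zu -> Jm
  P6: Tz <- Wl -> Bh -> Jm
  P7: Tz <- Wl -> Jm
The empty set is not sufficient: P2 (Tz <- Zu -> Bh -> Jm) has no collider blocking it and no conditioned non-collider, so it is open.
Try {Qn, Wl, Zu}:
  P1: blocked at fork node Zu ∈ conditioning set.
  P2: blocked at fork node Zu ∈ conditioning set.
  P3: blocked at fork node Zu ∈ conditioning set.
  P4: blocked at fork node Qn ∈ conditioning set.
  P5: blocked at fork node Wl ∈ conditioning set.
  P6: blocked at fork node Wl ∈ conditioning set.
  P7: blocked at fork node Wl ∈ conditioning set.
{Qn, Wl, Zu} contains no descendant of Tz and blocks every backdoor path.
Every element of {Qn, Wl, Zu} is needed (dropping Qn leaves P4 open; dropping Wl leaves P6 open; dropping Zu leaves P2 open), so no proper subset is valid.
Among all size-3 subsets of the eligible variables, only {Qn, Wl, Zu} blocks every backdoor path, so it is the unique smallest valid adjustment set.

{Qn, Wl, Zu}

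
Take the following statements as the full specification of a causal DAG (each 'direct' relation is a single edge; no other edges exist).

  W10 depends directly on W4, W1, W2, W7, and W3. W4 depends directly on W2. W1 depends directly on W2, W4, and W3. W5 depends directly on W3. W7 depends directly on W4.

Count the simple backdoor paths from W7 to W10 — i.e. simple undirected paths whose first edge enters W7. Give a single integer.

7

A backdoor path from W7 to W10 is any simple undirected path whose first edge points into W7 (i.e. leaves W7 via a parent).
Parents of W7: {W4}.
Enumerating:
  P1: W7 <- W4 <- W2 -> W1 <- W3 -> W10
  P2: W7 <- W4 <- W2 -> W1 -> W10
  P3: W7 <- W4 <- W2 -> W10
  P4: W7 <- W4 -> W1 <- W2 -> W10
  P5: W7 <- W4 -> W1 <- W3 -> W10
  P6: W7 <- W4 -> W1 -> W10
  P7: W7 <- W4 -> W10
That exhausts the simple backdoor paths. Count: 7.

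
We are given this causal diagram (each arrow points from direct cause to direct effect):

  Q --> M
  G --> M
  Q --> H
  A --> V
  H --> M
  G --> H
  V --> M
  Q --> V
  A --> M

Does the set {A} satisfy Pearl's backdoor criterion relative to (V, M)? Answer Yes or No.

No

Backdoor paths from V to M (paths whose first edge points into V):
  P1: V <- A -> M
  P2: V <- Q -> H <- G -> M
  P3: V <- Q -> H -> M
  P4: V <- Q -> M
Condition 1 (no descendant of V in the set): holds — descendants of V are {M}; none are in {A}.
Condition 2 (every backdoor path blocked by {A}):
  P1: blocked at fork node A ∈ conditioning set.
  P2: blocked at collider H (neither it nor any descendant is in the conditioning set).
  P3: open — no interior node is in the conditioning set.
  P4: open — no interior node is in the conditioning set.
{A} does not satisfy the backdoor criterion.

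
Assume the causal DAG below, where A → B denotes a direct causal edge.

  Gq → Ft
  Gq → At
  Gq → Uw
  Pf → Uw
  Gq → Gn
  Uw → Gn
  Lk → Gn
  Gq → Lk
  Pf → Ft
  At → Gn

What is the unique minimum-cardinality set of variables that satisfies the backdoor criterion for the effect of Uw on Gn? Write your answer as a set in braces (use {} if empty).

{Gq}

Variables eligible for adjustment (non-descendants of Uw, excluding Uw and Gn): {At, Ft, Gq, Lk, Pf}.
Backdoor paths from Uw to Gn:
  P1: Uw <- Pf -> Ft <- Gq -> Lk -> Gn
  P2: Uw <- Pf -> Ft <- Gq -> At -> Gn
  P3: Uw <- Pf -> Ft <- Gq -> Gn
  P4: Uw <- Gq -> Lk -> Gn
  P5: Uw <- Gq -> At -> Gn
  P6: Uw <- Gq -> Gn
The empty set is not sufficient: P4 (Uw <- Gq -> Lk -> Gn) has no collider blocking it and no conditioned non-collider, so it is open.
Try {Gq}:
  P1: blocked at collider Ft (neither it nor any descendant is in the conditioning set).
  P2: blocked at collider Ft (neither it nor any descendant is in the conditioning set).
  P3: blocked at collider Ft (neither it nor any descendant is in the conditioning set).
  P4: blocked at fork node Gq ∈ conditioning set.
  P5: blocked at fork node Gq ∈ conditioning set.
  P6: blocked at fork node Gq ∈ conditioning set.
{Gq} contains no descendant of Uw and blocks every backdoor path.
No other singleton works — e.g. {Pf} leaves P4 open — so {Gq} is the unique smallest valid adjustment set.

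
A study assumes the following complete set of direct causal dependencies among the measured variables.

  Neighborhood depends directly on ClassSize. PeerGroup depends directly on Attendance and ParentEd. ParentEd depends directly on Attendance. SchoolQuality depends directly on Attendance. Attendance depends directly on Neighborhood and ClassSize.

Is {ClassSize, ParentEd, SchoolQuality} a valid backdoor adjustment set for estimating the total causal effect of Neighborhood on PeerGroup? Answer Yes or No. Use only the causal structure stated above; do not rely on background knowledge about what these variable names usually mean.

No

Backdoor paths from Neighborhood to PeerGroup (paths whose first edge points into Neighborhood):
  P1: Neighborhood <- ClassSize -> Attendance -> ParentEd -> PeerGroup
  P2: Neighborhood <- ClassSize -> Attendance -> PeerGroup
Condition 1 (no descendant of Neighborhood in the set): FAILS — ParentEd and SchoolQuality are descendants of Neighborhood.
Condition 2 (every backdoor path blocked by {ClassSize, ParentEd, SchoolQuality}):
  P1: blocked at fork node ClassSize ∈ conditioning set.
  P2: blocked at fork node ClassSize ∈ conditioning set.
{ClassSize, ParentEd, SchoolQuality} does not satisfy the backdoor criterion.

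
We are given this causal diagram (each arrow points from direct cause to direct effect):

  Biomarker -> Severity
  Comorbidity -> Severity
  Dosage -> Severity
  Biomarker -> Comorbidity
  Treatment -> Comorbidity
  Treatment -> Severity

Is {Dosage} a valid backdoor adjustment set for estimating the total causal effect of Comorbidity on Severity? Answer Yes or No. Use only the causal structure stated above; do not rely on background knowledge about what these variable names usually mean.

No

Backdoor paths from Comorbidity to Severity (paths whose first edge points into Comorbidity):
  P1: Comorbidity <- Biomarker -> Severity
  P2: Comorbidity <- Treatment -> Severity
Condition 1 (no descendant of Comorbidity in the set): holds — descendants of Comorbidity are {Severity}; none are in {Dosage}.
Condition 2 (every backdoor path blocked by {Dosage}):
  P1: open — no interior node is in the conditioning set.
  P2: open — no interior node is in the conditioning set.
{Dosage} does not satisfy the backdoor criterion.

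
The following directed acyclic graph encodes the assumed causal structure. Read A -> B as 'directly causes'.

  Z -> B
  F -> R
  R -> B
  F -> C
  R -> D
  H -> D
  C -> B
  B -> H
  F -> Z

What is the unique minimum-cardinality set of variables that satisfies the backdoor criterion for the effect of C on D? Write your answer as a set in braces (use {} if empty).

Variables eligible for adjustment (non-descendants of C, excluding C and D): {F, R, Z}.
Backdoor paths from C to D:
  P1: C <- F -> R -> B -> H -> D
  P2: C <- F -> R -> D
  P3: C <- F -> Z -> B <- R -> D
  P4: C <- F -> Z -> B -> H -> D
The empty set is not sufficient: P1 (C <- F -> R -> B -> H -> D) has no collider blocking it and no conditioned non-collider, so it is open.
Try {F}:
  P1: blocked at fork node F ∈ conditioning set.
  P2: blocked at fork node F ∈ conditioning set.
  P3: blocked at fork node F ∈ conditioning set.
  P4: blocked at fork node F ∈ conditioning set.
{F} contains no descendant of C and blocks every backdoor path.
No other singleton works — e.g. {R} leaves P4 open — so {F} is the unique smallest valid adjustment set.

{F}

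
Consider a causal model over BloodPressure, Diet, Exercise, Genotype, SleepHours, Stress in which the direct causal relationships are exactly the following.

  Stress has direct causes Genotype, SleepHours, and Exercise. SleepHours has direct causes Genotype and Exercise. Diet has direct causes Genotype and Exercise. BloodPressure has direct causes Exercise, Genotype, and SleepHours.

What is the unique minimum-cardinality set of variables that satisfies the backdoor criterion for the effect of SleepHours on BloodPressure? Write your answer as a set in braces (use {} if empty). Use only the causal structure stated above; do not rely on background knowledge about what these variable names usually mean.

{Exercise, Genotype}

Variables eligible for adjustment (non-descendants of SleepHours, excluding SleepHours and BloodPressure): {Diet, Exercise, Genotype}.
Backdoor paths from SleepHours to BloodPressure:
  P1: SleepHours <- Exercise -> Diet <- Genotype -> BloodPressure
  P2: SleepHours <- Exercise -> BloodPressure
  P3: SleepHours <- Exercise -> Stress <- Genotype -> BloodPressure
  P4: SleepHours <- Genotype -> Diet <- Exercise -> BloodPressure
  P5: SleepHours <- Genotype -> BloodPressure
  P6: SleepHours <- Genotype -> Stress <- Exercise -> BloodPressure
The empty set is not sufficient: P2 (SleepHours <- Exercise -> BloodPressure) has no collider blocking it and no conditioned non-collider, so it is open.
Try {Exercise, Genotype}:
  P1: blocked at fork node Exercise ∈ conditioning set.
  P2: blocked at fork node Exercise ∈ conditioning set.
  P3: blocked at fork node Exercise ∈ conditioning set.
  P4: blocked at fork node Genotype ∈ conditioning set.
  P5: blocked at fork node Genotype ∈ conditioning set.
  P6: blocked at fork node Genotype ∈ conditioning set.
{Exercise, Genotype} contains no descendant of SleepHours and blocks every backdoor path.
Every element of {Exercise, Genotype} is needed (dropping Exercise leaves P2 open; dropping Genotype leaves P5 open), so no proper subset is valid.
Among all size-2 subsets of the eligible variables, only {Exercise, Genotype} blocks every backdoor path, so it is the unique smallest valid adjustment set.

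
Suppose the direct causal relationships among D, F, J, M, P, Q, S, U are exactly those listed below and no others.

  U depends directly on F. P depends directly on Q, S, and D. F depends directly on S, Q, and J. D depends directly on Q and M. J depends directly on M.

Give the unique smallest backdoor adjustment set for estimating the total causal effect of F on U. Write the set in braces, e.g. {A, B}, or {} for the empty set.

{}

Variables eligible for adjustment (non-descendants of F, excluding F and U): {D, J, M, P, Q, S}.
Backdoor paths from F to U:
  (none)
With no backdoor paths the empty set already satisfies the criterion, and it is trivially minimal.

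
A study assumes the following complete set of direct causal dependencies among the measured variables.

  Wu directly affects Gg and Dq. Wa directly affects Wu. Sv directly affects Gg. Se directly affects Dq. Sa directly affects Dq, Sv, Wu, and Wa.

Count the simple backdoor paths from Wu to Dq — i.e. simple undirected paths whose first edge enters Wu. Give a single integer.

A backdoor path from Wu to Dq is any simple undirected path whose first edge points into Wu (i.e. leaves Wu via a parent).
Parents of Wu: {Sa, Wa}.
Enumerating:
  P1: Wu <- Sa -> Dq
  P2: Wu <- Wa <- Sa -> Dq
That exhausts the simple backdoor paths. Count: 2.

2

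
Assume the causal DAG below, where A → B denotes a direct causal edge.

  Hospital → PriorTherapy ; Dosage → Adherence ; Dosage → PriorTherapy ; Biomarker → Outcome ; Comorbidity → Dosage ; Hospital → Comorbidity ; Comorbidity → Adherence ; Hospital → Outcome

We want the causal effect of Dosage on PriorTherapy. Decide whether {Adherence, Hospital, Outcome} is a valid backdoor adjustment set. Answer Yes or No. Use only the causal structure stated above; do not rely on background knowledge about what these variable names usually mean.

Backdoor paths from Dosage to PriorTherapy (paths whose first edge points into Dosage):
  P1: Dosage <- Comorbidity <- Hospital -> PriorTherapy
Condition 1 (no descendant of Dosage in the set): FAILS — Adherence is a descendant of Dosage.
Condition 2 (every backdoor path blocked by {Adherence, Hospital, Outcome}):
  P1: blocked at fork node Hospital ∈ conditioning set.
{Adherence, Hospital, Outcome} does not satisfy the backdoor criterion.

No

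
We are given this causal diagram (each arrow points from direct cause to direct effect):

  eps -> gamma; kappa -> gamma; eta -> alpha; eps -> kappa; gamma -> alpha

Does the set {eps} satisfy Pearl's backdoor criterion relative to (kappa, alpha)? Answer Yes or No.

Backdoor paths from kappa to alpha (paths whose first edge points into kappa):
  P1: kappa <- eps -> gamma -> alpha
Condition 1 (no descendant of kappa in the set): holds — descendants of kappa are {alpha, gamma}; none are in {eps}.
Condition 2 (every backdoor path blocked by {eps}):
  P1: blocked at fork node eps ∈ conditioning set.
{eps} satisfies the backdoor criterion.

Yes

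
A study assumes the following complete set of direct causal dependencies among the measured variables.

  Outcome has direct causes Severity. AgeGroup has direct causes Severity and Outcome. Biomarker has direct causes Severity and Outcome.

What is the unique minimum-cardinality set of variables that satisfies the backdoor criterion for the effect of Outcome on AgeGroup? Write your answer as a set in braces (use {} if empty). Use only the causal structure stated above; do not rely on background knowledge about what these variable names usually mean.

Variables eligible for adjustment (non-descendants of Outcome, excluding Outcome and AgeGroup): {Severity}.
Backdoor paths from Outcome to AgeGroup:
  P1: Outcome <- Severity -> AgeGroup
The empty set is not sufficient: P1 (Outcome <- Severity -> AgeGroup) has no collider blocking it and no conditioned non-collider, so it is open.
Try {Severity}:
  P1: blocked at fork node Severity ∈ conditioning set.
{Severity} contains no descendant of Outcome and blocks every backdoor path.
{Severity} is the unique smallest valid adjustment set.

{Severity}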